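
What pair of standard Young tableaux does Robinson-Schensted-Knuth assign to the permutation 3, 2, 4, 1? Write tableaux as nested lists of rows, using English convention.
Insert each entry of the permutation into P by Schensted row insertion, recording in Q the position of each new cell.

Insert 3: appended to row 1. P = [[3]], Q = [[1]].
Insert 2: 2 bumps 3 from row 1; 3 starts row 2. P = [[2], [3]], Q = [[1], [2]].
Insert 4: appended to row 1. P = [[2, 4], [3]], Q = [[1, 3], [2]].
Insert 1: 1 bumps 2 from row 1; 2 bumps 3 from row 2; 3 starts row 3. P = [[1, 4], [2], [3]], Q = [[1, 3], [2], [4]].

So P = [[1, 4], [2], [3]], Q = [[1, 3], [2], [4]].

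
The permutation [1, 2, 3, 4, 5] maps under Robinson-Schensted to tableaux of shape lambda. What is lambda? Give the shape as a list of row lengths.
Row-insert each entry into an empty tableau.

After inserting 1: P = [[1]].
After inserting 2: P = [[1, 2]].
After inserting 3: P = [[1, 2, 3]].
After inserting 4: P = [[1, 2, 3, 4]].
After inserting 5: P = [[1, 2, 3, 4, 5]].

The final insertion tableau P = [[1, 2, 3, 4, 5]] has shape [5].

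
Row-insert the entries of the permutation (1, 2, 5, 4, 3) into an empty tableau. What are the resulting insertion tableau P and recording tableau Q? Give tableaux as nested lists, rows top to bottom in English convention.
Insert each entry of the permutation into P by Schensted row insertion, recording in Q the position of each new cell.

After inserting 1: P = [[1]].
After inserting 2: P = [[1, 2]].
After inserting 5: P = [[1, 2, 5]].
After inserting 4: P = [[1, 2, 4], [5]].
After inserting 3: P = [[1, 2, 3], [4], [5]].

So P = [[1, 2, 3], [4], [5]], Q = [[1, 2, 3], [4], [5]].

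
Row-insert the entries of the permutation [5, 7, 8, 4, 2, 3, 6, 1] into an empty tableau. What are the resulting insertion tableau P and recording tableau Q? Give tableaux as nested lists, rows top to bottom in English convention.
Insert each entry of the permutation into P by Schensted row insertion, recording in Q the position of each new cell.

Insert 5: appended to row 1. P = [[5]], Q = [[1]].
Insert 7: appended to row 1. P = [[5, 7]], Q = [[1, 2]].
Insert 8: appended to row 1. P = [[5, 7, 8]], Q = [[1, 2, 3]].
Insert 4: 4 bumps 5 from row 1; 5 starts row 2. P = [[4, 7, 8], [5]], Q = [[1, 2, 3], [4]].
Insert 2: 2 bumps 4 from row 1; 4 bumps 5 from row 2; 5 starts row 3. P = [[2, 7, 8], [4], [5]], Q = [[1, 2, 3], [4], [5]].
Insert 3: 3 bumps 7 from row 1; 7 appends to row 2. P = [[2, 3, 8], [4, 7], [5]], Q = [[1, 2, 3], [4, 6], [5]].
Insert 6: 6 bumps 8 from row 1; 8 appends to row 2. P = [[2, 3, 6], [4, 7, 8], [5]], Q = [[1, 2, 3], [4, 6, 7], [5]].
Insert 1: 1 bumps 2 from row 1; 2 bumps 4 from row 2; 4 bumps 5 from row 3; 5 starts row 4. P = [[1, 3, 6], [2, 7, 8], [4], [5]], Q = [[1, 2, 3], [4, 6, 7], [5], [8]].

So P = [[1, 3, 6], [2, 7, 8], [4], [5]], Q = [[1, 2, 3], [4, 6, 7], [5], [8]].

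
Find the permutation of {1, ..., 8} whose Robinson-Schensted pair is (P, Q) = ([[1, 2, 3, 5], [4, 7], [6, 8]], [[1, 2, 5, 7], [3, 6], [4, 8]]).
Reverse the RSK construction: for i from n down to 1, find the cell of Q containing i, remove the entry at that cell from P, and reverse-bump it up through P; the value ejected from row 1 is w(i).

Step i=8: Q has 8 at row 3, column 2; remove 8 from row 3 of P and reverse-bump: 8 enters row 2 and ejects 7; 7 enters row 1 and ejects 5. So w(8) = 5. P is now [[1, 2, 3, 7], [4, 8], [6]].
Step i=7: Q has 7 at row 1, column 4; remove that cell from P, ejecting 7. So w(7) = 7. P is now [[1, 2, 3], [4, 8], [6]].
Step i=6: Q has 6 at row 2, column 2; remove 8 from row 2 of P and reverse-bump: 8 enters row 1 and ejects 3. So w(6) = 3. P is now [[1, 2, 8], [4], [6]].
Step i=5: Q has 5 at row 1, column 3; remove that cell from P, ejecting 8. So w(5) = 8. P is now [[1, 2], [4], [6]].
Step i=4: Q has 4 at row 3, column 1; remove 6 from row 3 of P and reverse-bump: 6 enters row 2 and ejects 4; 4 enters row 1 and ejects 2. So w(4) = 2. P is now [[1, 4], [6]].
Step i=3: Q has 3 at row 2, column 1; remove 6 from row 2 of P and reverse-bump: 6 enters row 1 and ejects 4. So w(3) = 4. P is now [[1, 6]].
Step i=2: Q has 2 at row 1, column 2; remove that cell from P, ejecting 6. So w(2) = 6. P is now [[1]].
Step i=1: Q has 1 at row 1, column 1; remove that cell from P, ejecting 1. So w(1) = 1. P is now [].

So w = 1 6 4 2 8 3 7 5.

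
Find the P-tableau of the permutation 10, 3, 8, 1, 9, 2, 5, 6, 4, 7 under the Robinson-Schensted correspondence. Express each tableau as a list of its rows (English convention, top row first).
Insert 10: appended to row 1. P = [[10]].
Insert 3: 3 bumps 10 from row 1; 10 starts row 2. P = [[3], [10]].
Insert 8: appended to row 1. P = [[3, 8], [10]].
Insert 1: 1 bumps 3 from row 1; 3 bumps 10 from row 2; 10 starts row 3. P = [[1, 8], [3], [10]].
Insert 9: appended to row 1. P = [[1, 8, 9], [3], [10]].
Insert 2: 2 bumps 8 from row 1; 8 appends to row 2. P = [[1, 2, 9], [3, 8], [10]].
Insert 5: 5 bumps 9 from row 1; 9 appends to row 2. P = [[1, 2, 5], [3, 8, 9], [10]].
Insert 6: appended to row 1. P = [[1, 2, 5, 6], [3, 8, 9], [10]].
Insert 4: 4 bumps 5 from row 1; 5 bumps 8 from row 2; 8 bumps 10 from row 3; 10 starts row 4. P = [[1, 2, 4, 6], [3, 5, 9], [8], [10]].
Insert 7: appended to row 1. P = [[1, 2, 4, 6, 7], [3, 5, 9], [8], [10]].

So P = [[1, 2, 4, 6, 7], [3, 5, 9], [8], [10]].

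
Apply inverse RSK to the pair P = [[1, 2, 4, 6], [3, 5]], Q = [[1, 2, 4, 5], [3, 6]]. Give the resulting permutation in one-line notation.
Reverse the RSK construction: for i from n down to 1, find the cell of Q containing i, remove the entry at that cell from P, and reverse-bump it up through P; the value ejected from row 1 is w(i).

Step i=6: Q has 6 at row 2, column 2; remove 5 from row 2 of P and reverse-bump: 5 enters row 1 and ejects 4. So w(6) = 4. P is now [[1, 2, 5, 6], [3]].
Step i=5: Q has 5 at row 1, column 4; remove that cell from P, ejecting 6. So w(5) = 6. P is now [[1, 2, 5], [3]].
Step i=4: Q has 4 at row 1, column 3; remove that cell from P, ejecting 5. So w(4) = 5. P is now [[1, 2], [3]].
Step i=3: Q has 3 at row 2, column 1; remove 3 from row 2 of P and reverse-bump: 3 enters row 1 and ejects 2. So w(3) = 2. P is now [[1, 3]].
Step i=2: Q has 2 at row 1, column 2; remove that cell from P, ejecting 3. So w(2) = 3. P is now [[1]].
Step i=1: Q has 1 at row 1, column 1; remove that cell from P, ejecting 1. So w(1) = 1. P is now [].

So w = 1 3 2 5 6 4.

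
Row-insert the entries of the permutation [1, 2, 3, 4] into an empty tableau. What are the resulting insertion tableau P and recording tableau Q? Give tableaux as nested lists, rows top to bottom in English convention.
P = [[1, 2, 3, 4]], Q = [[1, 2, 3, 4]]

Insert each entry of the permutation into P by Schensted row insertion, recording in Q the position of each new cell.

After inserting 1: P = [[1]].
After inserting 2: P = [[1, 2]].
After inserting 3: P = [[1, 2, 3]].
After inserting 4: P = [[1, 2, 3, 4]].

So P = [[1, 2, 3, 4]], Q = [[1, 2, 3, 4]].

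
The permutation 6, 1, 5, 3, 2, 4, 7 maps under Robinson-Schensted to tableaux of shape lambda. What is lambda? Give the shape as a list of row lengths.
Row-insert each entry into an empty tableau.

After inserting 6: P = [[6]].
After inserting 1: P = [[1], [6]].
After inserting 5: P = [[1, 5], [6]].
After inserting 3: P = [[1, 3], [5], [6]].
After inserting 2: P = [[1, 2], [3], [5], [6]].
After inserting 4: P = [[1, 2, 4], [3], [5], [6]].
After inserting 7: P = [[1, 2, 4, 7], [3], [5], [6]].

The final insertion tableau P = [[1, 2, 4, 7], [3], [5], [6]] has shape [4, 1, 1, 1].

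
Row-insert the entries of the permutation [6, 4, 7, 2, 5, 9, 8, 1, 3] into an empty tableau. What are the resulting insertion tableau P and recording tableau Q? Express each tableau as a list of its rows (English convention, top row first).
P = [[1, 3, 8], [2, 5, 9], [4, 7], [6]], Q = [[1, 3, 6], [2, 5, 7], [4, 9], [8]]

Insert each entry of the permutation into P by Schensted row insertion, recording in Q the position of each new cell.

Insert 6: appended to row 1. P = [[6]], Q = [[1]].
Insert 4: 4 bumps 6 from row 1; 6 starts row 2. P = [[4], [6]], Q = [[1], [2]].
Insert 7: appended to row 1. P = [[4, 7], [6]], Q = [[1, 3], [2]].
Insert 2: 2 bumps 4 from row 1; 4 bumps 6 from row 2; 6 starts row 3. P = [[2, 7], [4], [6]], Q = [[1, 3], [2], [4]].
Insert 5: 5 bumps 7 from row 1; 7 appends to row 2. P = [[2, 5], [4, 7], [6]], Q = [[1, 3], [2, 5], [4]].
Insert 9: appended to row 1. P = [[2, 5, 9], [4, 7], [6]], Q = [[1, 3, 6], [2, 5], [4]].
Insert 8: 8 bumps 9 from row 1; 9 appends to row 2. P = [[2, 5, 8], [4, 7, 9], [6]], Q = [[1, 3, 6], [2, 5, 7], [4]].
Insert 1: 1 bumps 2 from row 1; 2 bumps 4 from row 2; 4 bumps 6 from row 3; 6 starts row 4. P = [[1, 5, 8], [2, 7, 9], [4], [6]], Q = [[1, 3, 6], [2, 5, 7], [4], [8]].
Insert 3: 3 bumps 5 from row 1; 5 bumps 7 from row 2; 7 appends to row 3. P = [[1, 3, 8], [2, 5, 9], [4, 7], [6]], Q = [[1, 3, 6], [2, 5, 7], [4, 9], [8]].

So P = [[1, 3, 8], [2, 5, 9], [4, 7], [6]], Q = [[1, 3, 6], [2, 5, 7], [4, 9], [8]].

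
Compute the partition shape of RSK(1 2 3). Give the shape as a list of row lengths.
Row-insert each entry into an empty tableau.

After inserting 1: P = [[1]].
After inserting 2: P = [[1, 2]].
After inserting 3: P = [[1, 2, 3]].

The final insertion tableau P = [[1, 2, 3]] has shape [3].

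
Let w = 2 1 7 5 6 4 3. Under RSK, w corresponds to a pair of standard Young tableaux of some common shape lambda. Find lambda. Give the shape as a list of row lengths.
Row-insert each entry into an empty tableau.

After inserting 2: P = [[2]].
After inserting 1: P = [[1], [2]].
After inserting 7: P = [[1, 7], [2]].
After inserting 5: P = [[1, 5], [2, 7]].
After inserting 6: P = [[1, 5, 6], [2, 7]].
After inserting 4: P = [[1, 4, 6], [2, 5], [7]].
After inserting 3: P = [[1, 3, 6], [2, 4], [5], [7]].

The final insertion tableau P = [[1, 3, 6], [2, 4], [5], [7]] has shape [3, 2, 1, 1].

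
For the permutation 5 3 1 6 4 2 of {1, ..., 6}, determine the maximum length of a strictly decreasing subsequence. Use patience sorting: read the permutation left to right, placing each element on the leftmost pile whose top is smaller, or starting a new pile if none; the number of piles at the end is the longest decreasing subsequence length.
3

5: new pile. tops = [5]
3: new pile. tops = [5, 3]
1: new pile. tops = [5, 3, 1]
6: onto pile 1 (replacing 5). tops = [6, 3, 1]
4: onto pile 2 (replacing 3). tops = [6, 4, 1]
2: onto pile 3 (replacing 1). tops = [6, 4, 2]

3 piles, so the longest decreasing subsequence has length 3.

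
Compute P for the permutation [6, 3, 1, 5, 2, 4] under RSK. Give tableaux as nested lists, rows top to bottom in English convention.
After inserting 6: P = [[6]].
After inserting 3: P = [[3], [6]].
After inserting 1: P = [[1], [3], [6]].
After inserting 5: P = [[1, 5], [3], [6]].
After inserting 2: P = [[1, 2], [3, 5], [6]].
After inserting 4: P = [[1, 2, 4], [3, 5], [6]].

So P = [[1, 2, 4], [3, 5], [6]].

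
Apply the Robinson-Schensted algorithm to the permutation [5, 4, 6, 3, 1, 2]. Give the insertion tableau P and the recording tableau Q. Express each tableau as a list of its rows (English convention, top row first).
Insert each entry of the permutation into P by Schensted row insertion, recording in Q the position of each new cell.

After inserting 5: P = [[5]].
After inserting 4: P = [[4], [5]].
After inserting 6: P = [[4, 6], [5]].
After inserting 3: P = [[3, 6], [4], [5]].
After inserting 1: P = [[1, 6], [3], [4], [5]].
After inserting 2: P = [[1, 2], [3, 6], [4], [5]].

So P = [[1, 2], [3, 6], [4], [5]], Q = [[1, 3], [2, 6], [4], [5]].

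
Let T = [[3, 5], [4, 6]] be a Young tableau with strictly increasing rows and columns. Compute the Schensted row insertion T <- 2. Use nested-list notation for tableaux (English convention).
In row 1, 2 replaces 3 (the leftmost entry greater than 2); 3 is bumped to row 2. In row 2, 3 replaces 4 (the leftmost entry greater than 3); 4 is bumped to row 3. 4 starts a new row 3. The new tableau is [[2, 5], [3, 6], [4]].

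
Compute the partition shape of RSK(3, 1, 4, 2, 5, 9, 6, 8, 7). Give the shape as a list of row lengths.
[5, 3, 1]

Row-insert each entry into an empty tableau.

After inserting 3: P = [[3]].
After inserting 1: P = [[1], [3]].
After inserting 4: P = [[1, 4], [3]].
After inserting 2: P = [[1, 2], [3, 4]].
After inserting 5: P = [[1, 2, 5], [3, 4]].
After inserting 9: P = [[1, 2, 5, 9], [3, 4]].
After inserting 6: P = [[1, 2, 5, 6], [3, 4, 9]].
After inserting 8: P = [[1, 2, 5, 6, 8], [3, 4, 9]].
After inserting 7: P = [[1, 2, 5, 6, 7], [3, 4, 8], [9]].

The final insertion tableau P = [[1, 2, 5, 6, 7], [3, 4, 8], [9]] has shape [5, 3, 1].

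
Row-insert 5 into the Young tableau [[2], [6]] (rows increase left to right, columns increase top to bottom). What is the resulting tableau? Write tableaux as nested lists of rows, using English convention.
5 is larger than every entry of row 1, so it is appended to row 1. The new tableau is [[2, 5], [6]].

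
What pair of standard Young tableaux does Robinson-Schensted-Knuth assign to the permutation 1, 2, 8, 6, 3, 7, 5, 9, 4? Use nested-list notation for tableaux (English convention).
Insert each entry of the permutation into P by Schensted row insertion, recording in Q the position of each new cell.

After inserting 1: P = [[1]].
After inserting 2: P = [[1, 2]].
After inserting 8: P = [[1, 2, 8]].
After inserting 6: P = [[1, 2, 6], [8]].
After inserting 3: P = [[1, 2, 3], [6], [8]].
After inserting 7: P = [[1, 2, 3, 7], [6], [8]].
After inserting 5: P = [[1, 2, 3, 5], [6, 7], [8]].
After inserting 9: P = [[1, 2, 3, 5, 9], [6, 7], [8]].
After inserting 4: P = [[1, 2, 3, 4, 9], [5, 7], [6], [8]].

So P = [[1, 2, 3, 4, 9], [5, 7], [6], [8]], Q = [[1, 2, 3, 6, 8], [4, 7], [5], [9]].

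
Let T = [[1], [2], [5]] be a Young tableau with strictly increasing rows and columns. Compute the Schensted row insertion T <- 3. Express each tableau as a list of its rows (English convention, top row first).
[[1, 3], [2], [5]]

3 is larger than every entry of row 1, so it is appended to row 1. The new tableau is [[1, 3], [2], [5]].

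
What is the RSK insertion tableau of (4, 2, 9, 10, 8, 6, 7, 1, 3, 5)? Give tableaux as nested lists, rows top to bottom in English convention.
P = [[1, 3, 5], [2, 6, 7], [4, 8, 10], [9]]

After inserting 4: P = [[4]].
After inserting 2: P = [[2], [4]].
After inserting 9: P = [[2, 9], [4]].
After inserting 10: P = [[2, 9, 10], [4]].
After inserting 8: P = [[2, 8, 10], [4, 9]].
After inserting 6: P = [[2, 6, 10], [4, 8], [9]].
After inserting 7: P = [[2, 6, 7], [4, 8, 10], [9]].
After inserting 1: P = [[1, 6, 7], [2, 8, 10], [4], [9]].
After inserting 3: P = [[1, 3, 7], [2, 6, 10], [4, 8], [9]].
After inserting 5: P = [[1, 3, 5], [2, 6, 7], [4, 8, 10], [9]].

So P = [[1, 3, 5], [2, 6, 7], [4, 8, 10], [9]].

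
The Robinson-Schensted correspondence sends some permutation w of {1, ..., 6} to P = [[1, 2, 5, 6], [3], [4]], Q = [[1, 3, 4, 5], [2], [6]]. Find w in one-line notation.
4 1 3 5 6 2

Reverse the RSK construction: for i from n down to 1, find the cell of Q containing i, remove the entry at that cell from P, and reverse-bump it up through P; the value ejected from row 1 is w(i).

Step i=6: Q has 6 at row 3, column 1; remove 4 from row 3 of P and reverse-bump: 4 enters row 2 and ejects 3; 3 enters row 1 and ejects 2. So w(6) = 2. P is now [[1, 3, 5, 6], [4]].
Step i=5: Q has 5 at row 1, column 4; remove that cell from P, ejecting 6. So w(5) = 6. P is now [[1, 3, 5], [4]].
Step i=4: Q has 4 at row 1, column 3; remove that cell from P, ejecting 5. So w(4) = 5. P is now [[1, 3], [4]].
Step i=3: Q has 3 at row 1, column 2; remove that cell from P, ejecting 3. So w(3) = 3. P is now [[1], [4]].
Step i=2: Q has 2 at row 2, column 1; remove 4 from row 2 of P and reverse-bump: 4 enters row 1 and ejects 1. So w(2) = 1. P is now [[4]].
Step i=1: Q has 1 at row 1, column 1; remove that cell from P, ejecting 4. So w(1) = 4. P is now [].

So w = 4 1 3 5 6 2.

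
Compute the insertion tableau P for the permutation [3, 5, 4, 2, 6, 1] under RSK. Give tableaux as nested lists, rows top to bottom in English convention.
After inserting 3: P = [[3]].
After inserting 5: P = [[3, 5]].
After inserting 4: P = [[3, 4], [5]].
After inserting 2: P = [[2, 4], [3], [5]].
After inserting 6: P = [[2, 4, 6], [3], [5]].
After inserting 1: P = [[1, 4, 6], [2], [3], [5]].

So P = [[1, 4, 6], [2], [3], [5]].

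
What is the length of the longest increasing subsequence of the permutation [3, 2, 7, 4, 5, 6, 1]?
4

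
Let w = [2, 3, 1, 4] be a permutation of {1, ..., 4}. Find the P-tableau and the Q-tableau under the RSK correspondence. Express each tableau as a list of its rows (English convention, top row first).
Insert each entry of the permutation into P by Schensted row insertion, recording in Q the position of each new cell.

Insert 2: appended to row 1. P = [[2]].
Insert 3: appended to row 1. P = [[2, 3]].
Insert 1: 1 bumps 2 from row 1; 2 starts row 2. P = [[1, 3], [2]].
Insert 4: appended to row 1. P = [[1, 3, 4], [2]].

So P = [[1, 3, 4], [2]], Q = [[1, 2, 4], [3]].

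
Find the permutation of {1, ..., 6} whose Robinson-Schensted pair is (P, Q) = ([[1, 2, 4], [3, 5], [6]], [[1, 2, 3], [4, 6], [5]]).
1 3 6 5 2 4

Reverse the RSK construction: for i from n down to 1, find the cell of Q containing i, remove the entry at that cell from P, and reverse-bump it up through P; the value ejected from row 1 is w(i).

Step i=6: Q has 6 at row 2, column 2; remove 5 from row 2 of P and reverse-bump: 5 enters row 1 and ejects 4. So w(6) = 4. P is now [[1, 2, 5], [3], [6]].
Step i=5: Q has 5 at row 3, column 1; remove 6 from row 3 of P and reverse-bump: 6 enters row 2 and ejects 3; 3 enters row 1 and ejects 2. So w(5) = 2. P is now [[1, 3, 5], [6]].
Step i=4: Q has 4 at row 2, column 1; remove 6 from row 2 of P and reverse-bump: 6 enters row 1 and ejects 5. So w(4) = 5. P is now [[1, 3, 6]].
Step i=3: Q has 3 at row 1, column 3; remove that cell from P, ejecting 6. So w(3) = 6. P is now [[1, 3]].
Step i=2: Q has 2 at row 1, column 2; remove that cell from P, ejecting 3. So w(2) = 3. P is now [[1]].
Step i=1: Q has 1 at row 1, column 1; remove that cell from P, ejecting 1. So w(1) = 1. P is now [].

So w = 1 3 6 5 2 4.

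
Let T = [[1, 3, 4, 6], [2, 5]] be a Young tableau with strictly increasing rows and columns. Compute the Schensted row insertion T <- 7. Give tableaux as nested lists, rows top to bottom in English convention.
7 is larger than every entry of row 1, so it is appended to row 1. The new tableau is [[1, 3, 4, 6, 7], [2, 5]].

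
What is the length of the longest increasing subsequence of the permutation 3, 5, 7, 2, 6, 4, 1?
3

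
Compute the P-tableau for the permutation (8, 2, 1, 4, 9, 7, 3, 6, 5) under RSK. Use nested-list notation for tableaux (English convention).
After inserting 8: P = [[8]].
After inserting 2: P = [[2], [8]].
After inserting 1: P = [[1], [2], [8]].
After inserting 4: P = [[1, 4], [2], [8]].
After inserting 9: P = [[1, 4, 9], [2], [8]].
After inserting 7: P = [[1, 4, 7], [2, 9], [8]].
After inserting 3: P = [[1, 3, 7], [2, 4], [8, 9]].
After inserting 6: P = [[1, 3, 6], [2, 4, 7], [8, 9]].
After inserting 5: P = [[1, 3, 5], [2, 4, 6], [7, 9], [8]].

So P = [[1, 3, 5], [2, 4, 6], [7, 9], [8]].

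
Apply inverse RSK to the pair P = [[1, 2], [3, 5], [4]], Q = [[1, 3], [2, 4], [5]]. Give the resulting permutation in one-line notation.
4 1 5 3 2

Reverse RSK: for i = n, n-1, ..., 1, locate i in Q, remove the corresponding corner cell from P, and reverse-bump its entry up through P; the value ejected from row 1 is w(i).

So w = 4 1 5 3 2.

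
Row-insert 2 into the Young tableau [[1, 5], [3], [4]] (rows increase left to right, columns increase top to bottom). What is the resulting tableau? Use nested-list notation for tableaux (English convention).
[[1, 2], [3, 5], [4]]

In row 1, 2 replaces 5 (the leftmost entry greater than 2); 5 is bumped to row 2. 5 is appended to row 2. The new tableau is [[1, 2], [3, 5], [4]].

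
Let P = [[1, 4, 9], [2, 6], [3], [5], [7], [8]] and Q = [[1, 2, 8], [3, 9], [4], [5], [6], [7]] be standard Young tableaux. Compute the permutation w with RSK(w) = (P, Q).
5 8 7 6 3 2 1 9 4

Reverse the RSK construction: for i from n down to 1, find the cell of Q containing i, remove the entry at that cell from P, and reverse-bump it up through P; the value ejected from row 1 is w(i).

Step i=9: Q has 9 at row 2, column 2; remove 6 from row 2 of P and reverse-bump: 6 enters row 1 and ejects 4. So w(9) = 4. P is now [[1, 6, 9], [2], [3], [5], [7], [8]].
Step i=8: Q has 8 at row 1, column 3; remove that cell from P, ejecting 9. So w(8) = 9. P is now [[1, 6], [2], [3], [5], [7], [8]].
Step i=7: Q has 7 at row 6, column 1; remove 8 from row 6 of P and reverse-bump: 8 enters row 5 and ejects 7; 7 enters row 4 and ejects 5; 5 enters row 3 and ejects 3; 3 enters row 2 and ejects 2; 2 enters row 1 and ejects 1. So w(7) = 1. P is now [[2, 6], [3], [5], [7], [8]].
Step i=6: Q has 6 at row 5, column 1; remove 8 from row 5 of P and reverse-bump: 8 enters row 4 and ejects 7; 7 enters row 3 and ejects 5; 5 enters row 2 and ejects 3; 3 enters row 1 and ejects 2. So w(6) = 2. P is now [[3, 6], [5], [7], [8]].
Step i=5: Q has 5 at row 4, column 1; remove 8 from row 4 of P and reverse-bump: 8 enters row 3 and ejects 7; 7 enters row 2 and ejects 5; 5 enters row 1 and ejects 3. So w(5) = 3. P is now [[5, 6], [7], [8]].
Step i=4: Q has 4 at row 3, column 1; remove 8 from row 3 of P and reverse-bump: 8 enters row 2 and ejects 7; 7 enters row 1 and ejects 6. So w(4) = 6. P is now [[5, 7], [8]].
Step i=3: Q has 3 at row 2, column 1; remove 8 from row 2 of P and reverse-bump: 8 enters row 1 and ejects 7. So w(3) = 7. P is now [[5, 8]].
Step i=2: Q has 2 at row 1, column 2; remove that cell from P, ejecting 8. So w(2) = 8. P is now [[5]].
Step i=1: Q has 1 at row 1, column 1; remove that cell from P, ejecting 5. So w(1) = 5. P is now [].

So w = 5 8 7 6 3 2 1 9 4.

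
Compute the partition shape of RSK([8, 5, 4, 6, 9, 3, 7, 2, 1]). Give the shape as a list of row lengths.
[3, 2, 1, 1, 1, 1]

Row-insert each entry into an empty tableau.

After inserting 8: P = [[8]].
After inserting 5: P = [[5], [8]].
After inserting 4: P = [[4], [5], [8]].
After inserting 6: P = [[4, 6], [5], [8]].
After inserting 9: P = [[4, 6, 9], [5], [8]].
After inserting 3: P = [[3, 6, 9], [4], [5], [8]].
After inserting 7: P = [[3, 6, 7], [4, 9], [5], [8]].
After inserting 2: P = [[2, 6, 7], [3, 9], [4], [5], [8]].
After inserting 1: P = [[1, 6, 7], [2, 9], [3], [4], [5], [8]].

The final insertion tableau P = [[1, 6, 7], [2, 9], [3], [4], [5], [8]] has shape [3, 2, 1, 1, 1, 1].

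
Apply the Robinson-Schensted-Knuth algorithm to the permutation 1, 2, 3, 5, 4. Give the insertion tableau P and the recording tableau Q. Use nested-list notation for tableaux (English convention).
Insert each entry of the permutation into P by Schensted row insertion, recording in Q the position of each new cell.

After inserting 1: P = [[1]].
After inserting 2: P = [[1, 2]].
After inserting 3: P = [[1, 2, 3]].
After inserting 5: P = [[1, 2, 3, 5]].
After inserting 4: P = [[1, 2, 3, 4], [5]].

So P = [[1, 2, 3, 4], [5]], Q = [[1, 2, 3, 4], [5]].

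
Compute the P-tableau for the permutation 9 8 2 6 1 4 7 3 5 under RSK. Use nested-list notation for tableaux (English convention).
P = [[1, 3, 5], [2, 4, 7], [6], [8], [9]]

After inserting 9: P = [[9]].
After inserting 8: P = [[8], [9]].
After inserting 2: P = [[2], [8], [9]].
After inserting 6: P = [[2, 6], [8], [9]].
After inserting 1: P = [[1, 6], [2], [8], [9]].
After inserting 4: P = [[1, 4], [2, 6], [8], [9]].
After inserting 7: P = [[1, 4, 7], [2, 6], [8], [9]].
After inserting 3: P = [[1, 3, 7], [2, 4], [6], [8], [9]].
After inserting 5: P = [[1, 3, 5], [2, 4, 7], [6], [8], [9]].

So P = [[1, 3, 5], [2, 4, 7], [6], [8], [9]].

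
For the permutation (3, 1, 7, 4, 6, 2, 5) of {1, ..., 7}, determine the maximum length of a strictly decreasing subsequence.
3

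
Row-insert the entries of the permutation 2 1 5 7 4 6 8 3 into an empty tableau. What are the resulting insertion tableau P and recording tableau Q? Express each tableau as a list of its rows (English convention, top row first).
P = [[1, 3, 6, 8], [2, 4, 7], [5]], Q = [[1, 3, 4, 7], [2, 5, 6], [8]]

Insert each entry of the permutation into P by Schensted row insertion, recording in Q the position of each new cell.

After inserting 2: P = [[2]].
After inserting 1: P = [[1], [2]].
After inserting 5: P = [[1, 5], [2]].
After inserting 7: P = [[1, 5, 7], [2]].
After inserting 4: P = [[1, 4, 7], [2, 5]].
After inserting 6: P = [[1, 4, 6], [2, 5, 7]].
After inserting 8: P = [[1, 4, 6, 8], [2, 5, 7]].
After inserting 3: P = [[1, 3, 6, 8], [2, 4, 7], [5]].

So P = [[1, 3, 6, 8], [2, 4, 7], [5]], Q = [[1, 3, 4, 7], [2, 5, 6], [8]].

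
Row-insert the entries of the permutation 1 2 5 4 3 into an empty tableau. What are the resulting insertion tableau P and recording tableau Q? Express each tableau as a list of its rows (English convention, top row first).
Insert each entry of the permutation into P by Schensted row insertion, recording in Q the position of each new cell.

Insert 1: appended to row 1. P = [[1]].
Insert 2: appended to row 1. P = [[1, 2]].
Insert 5: appended to row 1. P = [[1, 2, 5]].
Insert 4: 4 bumps 5 from row 1; 5 starts row 2. P = [[1, 2, 4], [5]].
Insert 3: 3 bumps 4 from row 1; 4 bumps 5 from row 2; 5 starts row 3. P = [[1, 2, 3], [4], [5]].

So P = [[1, 2, 3], [4], [5]], Q = [[1, 2, 3], [4], [5]].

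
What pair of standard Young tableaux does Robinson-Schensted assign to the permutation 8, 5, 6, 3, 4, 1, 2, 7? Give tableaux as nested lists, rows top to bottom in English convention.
Insert each entry of the permutation into P by Schensted row insertion, recording in Q the position of each new cell.

Insert 8: appended to row 1. P = [[8]].
Insert 5: 5 bumps 8 from row 1; 8 starts row 2. P = [[5], [8]].
Insert 6: appended to row 1. P = [[5, 6], [8]].
Insert 3: 3 bumps 5 from row 1; 5 bumps 8 from row 2; 8 starts row 3. P = [[3, 6], [5], [8]].
Insert 4: 4 bumps 6 from row 1; 6 appends to row 2. P = [[3, 4], [5, 6], [8]].
Insert 1: 1 bumps 3 from row 1; 3 bumps 5 from row 2; 5 bumps 8 from row 3; 8 starts row 4. P = [[1, 4], [3, 6], [5], [8]].
Insert 2: 2 bumps 4 from row 1; 4 bumps 6 from row 2; 6 appends to row 3. P = [[1, 2], [3, 4], [5, 6], [8]].
Insert 7: appended to row 1. P = [[1, 2, 7], [3, 4], [5, 6], [8]].

So P = [[1, 2, 7], [3, 4], [5, 6], [8]], Q = [[1, 3, 8], [2, 5], [4, 7], [6]].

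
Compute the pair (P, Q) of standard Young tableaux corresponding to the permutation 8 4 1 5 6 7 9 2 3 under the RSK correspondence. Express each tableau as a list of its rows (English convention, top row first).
Insert each entry of the permutation into P by Schensted row insertion, recording in Q the position of each new cell.

Insert 8: appended to row 1. P = [[8]].
Insert 4: 4 bumps 8 from row 1; 8 starts row 2. P = [[4], [8]].
Insert 1: 1 bumps 4 from row 1; 4 bumps 8 from row 2; 8 starts row 3. P = [[1], [4], [8]].
Insert 5: appended to row 1. P = [[1, 5], [4], [8]].
Insert 6: appended to row 1. P = [[1, 5, 6], [4], [8]].
Insert 7: appended to row 1. P = [[1, 5, 6, 7], [4], [8]].
Insert 9: appended to row 1. P = [[1, 5, 6, 7, 9], [4], [8]].
Insert 2: 2 bumps 5 from row 1; 5 appends to row 2. P = [[1, 2, 6, 7, 9], [4, 5], [8]].
Insert 3: 3 bumps 6 from row 1; 6 appends to row 2. P = [[1, 2, 3, 7, 9], [4, 5, 6], [8]].

So P = [[1, 2, 3, 7, 9], [4, 5, 6], [8]], Q = [[1, 4, 5, 6, 7], [2, 8, 9], [3]].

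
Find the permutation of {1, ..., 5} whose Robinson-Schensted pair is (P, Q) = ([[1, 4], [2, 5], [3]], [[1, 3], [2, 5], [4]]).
3 2 5 1 4

Reverse the RSK construction: for i from n down to 1, find the cell of Q containing i, remove the entry at that cell from P, and reverse-bump it up through P; the value ejected from row 1 is w(i).

Step i=5: Q has 5 at row 2, column 2; remove 5 from row 2 of P and reverse-bump: 5 enters row 1 and ejects 4. So w(5) = 4. P is now [[1, 5], [2], [3]].
Step i=4: Q has 4 at row 3, column 1; remove 3 from row 3 of P and reverse-bump: 3 enters row 2 and ejects 2; 2 enters row 1 and ejects 1. So w(4) = 1. P is now [[2, 5], [3]].
Step i=3: Q has 3 at row 1, column 2; remove that cell from P, ejecting 5. So w(3) = 5. P is now [[2], [3]].
Step i=2: Q has 2 at row 2, column 1; remove 3 from row 2 of P and reverse-bump: 3 enters row 1 and ejects 2. So w(2) = 2. P is now [[3]].
Step i=1: Q has 1 at row 1, column 1; remove that cell from P, ejecting 3. So w(1) = 3. P is now [].

So w = 3 2 5 1 4.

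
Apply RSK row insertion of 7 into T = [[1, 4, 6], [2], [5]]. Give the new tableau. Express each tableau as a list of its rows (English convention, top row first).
[[1, 4, 6, 7], [2], [5]]

7 is larger than every entry of row 1, so it is appended to row 1. The new tableau is [[1, 4, 6, 7], [2], [5]].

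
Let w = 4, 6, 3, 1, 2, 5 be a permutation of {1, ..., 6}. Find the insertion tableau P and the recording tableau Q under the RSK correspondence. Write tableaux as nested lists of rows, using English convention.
Insert each entry of the permutation into P by Schensted row insertion, recording in Q the position of each new cell.

Insert 4: appended to row 1. P = [[4]].
Insert 6: appended to row 1. P = [[4, 6]].
Insert 3: 3 bumps 4 from row 1; 4 starts row 2. P = [[3, 6], [4]].
Insert 1: 1 bumps 3 from row 1; 3 bumps 4 from row 2; 4 starts row 3. P = [[1, 6], [3], [4]].
Insert 2: 2 bumps 6 from row 1; 6 appends to row 2. P = [[1, 2], [3, 6], [4]].
Insert 5: appended to row 1. P = [[1, 2, 5], [3, 6], [4]].

So P = [[1, 2, 5], [3, 6], [4]], Q = [[1, 2, 6], [3, 5], [4]].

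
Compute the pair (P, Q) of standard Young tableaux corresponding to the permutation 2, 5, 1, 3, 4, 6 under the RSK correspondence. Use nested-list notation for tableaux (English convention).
P = [[1, 3, 4, 6], [2, 5]], Q = [[1, 2, 5, 6], [3, 4]]

Insert each entry of the permutation into P by Schensted row insertion, recording in Q the position of each new cell.

After inserting 2: P = [[2]].
After inserting 5: P = [[2, 5]].
After inserting 1: P = [[1, 5], [2]].
After inserting 3: P = [[1, 3], [2, 5]].
After inserting 4: P = [[1, 3, 4], [2, 5]].
After inserting 6: P = [[1, 3, 4, 6], [2, 5]].

So P = [[1, 3, 4, 6], [2, 5]], Q = [[1, 2, 5, 6], [3, 4]].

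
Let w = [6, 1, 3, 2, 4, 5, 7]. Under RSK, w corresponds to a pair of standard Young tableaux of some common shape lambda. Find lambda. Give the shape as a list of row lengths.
[5, 1, 1]

Row-insert each entry into an empty tableau.

After inserting 6: P = [[6]].
After inserting 1: P = [[1], [6]].
After inserting 3: P = [[1, 3], [6]].
After inserting 2: P = [[1, 2], [3], [6]].
After inserting 4: P = [[1, 2, 4], [3], [6]].
After inserting 5: P = [[1, 2, 4, 5], [3], [6]].
After inserting 7: P = [[1, 2, 4, 5, 7], [3], [6]].

The final insertion tableau P = [[1, 2, 4, 5, 7], [3], [6]] has shape [5, 1, 1].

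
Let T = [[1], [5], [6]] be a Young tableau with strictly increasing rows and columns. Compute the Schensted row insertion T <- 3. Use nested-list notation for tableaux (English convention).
3 is larger than every entry of row 1, so it is appended to row 1. The new tableau is [[1, 3], [5], [6]].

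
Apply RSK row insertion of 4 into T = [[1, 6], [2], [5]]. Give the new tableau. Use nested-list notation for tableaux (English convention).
In row 1, 4 replaces 6 (the leftmost entry greater than 4); 6 is bumped to row 2. 6 is appended to row 2. The new tableau is [[1, 4], [2, 6], [5]].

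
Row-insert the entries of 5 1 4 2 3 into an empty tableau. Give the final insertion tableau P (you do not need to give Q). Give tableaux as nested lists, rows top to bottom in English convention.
P = [[1, 2, 3], [4], [5]]

Insert 5: appended to row 1. P = [[5]].
Insert 1: 1 bumps 5 from row 1; 5 starts row 2. P = [[1], [5]].
Insert 4: appended to row 1. P = [[1, 4], [5]].
Insert 2: 2 bumps 4 from row 1; 4 bumps 5 from row 2; 5 starts row 3. P = [[1, 2], [4], [5]].
Insert 3: appended to row 1. P = [[1, 2, 3], [4], [5]].

So P = [[1, 2, 3], [4], [5]].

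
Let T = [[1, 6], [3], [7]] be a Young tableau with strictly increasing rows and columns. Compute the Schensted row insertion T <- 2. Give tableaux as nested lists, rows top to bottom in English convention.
[[1, 2], [3, 6], [7]]

In row 1, 2 replaces 6 (the leftmost entry greater than 2); 6 is bumped to row 2. 6 is appended to row 2. The new tableau is [[1, 2], [3, 6], [7]].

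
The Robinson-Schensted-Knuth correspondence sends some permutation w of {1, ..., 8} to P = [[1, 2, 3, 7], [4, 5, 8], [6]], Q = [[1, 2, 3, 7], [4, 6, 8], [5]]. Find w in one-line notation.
1 4 6 5 2 3 8 7

Reverse the RSK construction: for i from n down to 1, find the cell of Q containing i, remove the entry at that cell from P, and reverse-bump it up through P; the value ejected from row 1 is w(i).

Step i=8: Q has 8 at row 2, column 3; remove 8 from row 2 of P and reverse-bump: 8 enters row 1 and ejects 7. So w(8) = 7. P is now [[1, 2, 3, 8], [4, 5], [6]].
Step i=7: Q has 7 at row 1, column 4; remove that cell from P, ejecting 8. So w(7) = 8. P is now [[1, 2, 3], [4, 5], [6]].
Step i=6: Q has 6 at row 2, column 2; remove 5 from row 2 of P and reverse-bump: 5 enters row 1 and ejects 3. So w(6) = 3. P is now [[1, 2, 5], [4], [6]].
Step i=5: Q has 5 at row 3, column 1; remove 6 from row 3 of P and reverse-bump: 6 enters row 2 and ejects 4; 4 enters row 1 and ejects 2. So w(5) = 2. P is now [[1, 4, 5], [6]].
Step i=4: Q has 4 at row 2, column 1; remove 6 from row 2 of P and reverse-bump: 6 enters row 1 and ejects 5. So w(4) = 5. P is now [[1, 4, 6]].
Step i=3: Q has 3 at row 1, column 3; remove that cell from P, ejecting 6. So w(3) = 6. P is now [[1, 4]].
Step i=2: Q has 2 at row 1, column 2; remove that cell from P, ejecting 4. So w(2) = 4. P is now [[1]].
Step i=1: Q has 1 at row 1, column 1; remove that cell from P, ejecting 1. So w(1) = 1. P is now [].

So w = 1 4 6 5 2 3 8 7.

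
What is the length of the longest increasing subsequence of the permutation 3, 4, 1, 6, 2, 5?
3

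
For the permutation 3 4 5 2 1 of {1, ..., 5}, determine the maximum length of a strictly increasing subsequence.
3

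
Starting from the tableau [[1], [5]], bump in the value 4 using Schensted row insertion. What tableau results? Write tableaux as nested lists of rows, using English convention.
[[1, 4], [5]]

4 is larger than every entry of row 1, so it is appended to row 1. The new tableau is [[1, 4], [5]].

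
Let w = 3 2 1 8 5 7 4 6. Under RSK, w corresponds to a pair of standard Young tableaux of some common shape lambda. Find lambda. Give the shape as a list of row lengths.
Row-insert each entry into an empty tableau.

After inserting 3: P = [[3]].
After inserting 2: P = [[2], [3]].
After inserting 1: P = [[1], [2], [3]].
After inserting 8: P = [[1, 8], [2], [3]].
After inserting 5: P = [[1, 5], [2, 8], [3]].
After inserting 7: P = [[1, 5, 7], [2, 8], [3]].
After inserting 4: P = [[1, 4, 7], [2, 5], [3, 8]].
After inserting 6: P = [[1, 4, 6], [2, 5, 7], [3, 8]].

The final insertion tableau P = [[1, 4, 6], [2, 5, 7], [3, 8]] has shape [3, 3, 2].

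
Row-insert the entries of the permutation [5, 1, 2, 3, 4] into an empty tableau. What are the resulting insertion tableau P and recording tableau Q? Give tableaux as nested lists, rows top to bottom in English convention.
Insert each entry of the permutation into P by Schensted row insertion, recording in Q the position of each new cell.

After inserting 5: P = [[5]].
After inserting 1: P = [[1], [5]].
After inserting 2: P = [[1, 2], [5]].
After inserting 3: P = [[1, 2, 3], [5]].
After inserting 4: P = [[1, 2, 3, 4], [5]].

So P = [[1, 2, 3, 4], [5]], Q = [[1, 3, 4, 5], [2]].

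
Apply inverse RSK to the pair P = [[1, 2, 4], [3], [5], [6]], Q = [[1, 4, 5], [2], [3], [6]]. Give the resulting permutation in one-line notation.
6 5 1 3 4 2

Reverse RSK: for i = n, n-1, ..., 1, locate i in Q, remove the corresponding corner cell from P, and reverse-bump its entry up through P; the value ejected from row 1 is w(i).

So w = 6 5 1 3 4 2.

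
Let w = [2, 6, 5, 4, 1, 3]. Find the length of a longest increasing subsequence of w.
2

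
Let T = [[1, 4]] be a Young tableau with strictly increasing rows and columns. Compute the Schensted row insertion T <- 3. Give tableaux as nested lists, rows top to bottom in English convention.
In row 1, 3 replaces 4 (the leftmost entry greater than 3); 4 is bumped to row 2. 4 starts a new row 2. The new tableau is [[1, 3], [4]].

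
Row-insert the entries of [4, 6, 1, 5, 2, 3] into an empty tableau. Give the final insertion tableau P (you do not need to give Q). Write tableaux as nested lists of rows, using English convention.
Insert 4: appended to row 1. P = [[4]].
Insert 6: appended to row 1. P = [[4, 6]].
Insert 1: 1 bumps 4 from row 1; 4 starts row 2. P = [[1, 6], [4]].
Insert 5: 5 bumps 6 from row 1; 6 appends to row 2. P = [[1, 5], [4, 6]].
Insert 2: 2 bumps 5 from row 1; 5 bumps 6 from row 2; 6 starts row 3. P = [[1, 2], [4, 5], [6]].
Insert 3: appended to row 1. P = [[1, 2, 3], [4, 5], [6]].

So P = [[1, 2, 3], [4, 5], [6]].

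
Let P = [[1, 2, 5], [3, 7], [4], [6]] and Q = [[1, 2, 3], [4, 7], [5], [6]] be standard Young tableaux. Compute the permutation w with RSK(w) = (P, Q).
1 6 7 4 3 2 5

Reverse the RSK construction: for i from n down to 1, find the cell of Q containing i, remove the entry at that cell from P, and reverse-bump it up through P; the value ejected from row 1 is w(i).

Step i=7: Q has 7 at row 2, column 2; remove 7 from row 2 of P and reverse-bump: 7 enters row 1 and ejects 5. So w(7) = 5. P is now [[1, 2, 7], [3], [4], [6]].
Step i=6: Q has 6 at row 4, column 1; remove 6 from row 4 of P and reverse-bump: 6 enters row 3 and ejects 4; 4 enters row 2 and ejects 3; 3 enters row 1 and ejects 2. So w(6) = 2. P is now [[1, 3, 7], [4], [6]].
Step i=5: Q has 5 at row 3, column 1; remove 6 from row 3 of P and reverse-bump: 6 enters row 2 and ejects 4; 4 enters row 1 and ejects 3. So w(5) = 3. P is now [[1, 4, 7], [6]].
Step i=4: Q has 4 at row 2, column 1; remove 6 from row 2 of P and reverse-bump: 6 enters row 1 and ejects 4. So w(4) = 4. P is now [[1, 6, 7]].
Step i=3: Q has 3 at row 1, column 3; remove that cell from P, ejecting 7. So w(3) = 7. P is now [[1, 6]].
Step i=2: Q has 2 at row 1, column 2; remove that cell from P, ejecting 6. So w(2) = 6. P is now [[1]].
Step i=1: Q has 1 at row 1, column 1; remove that cell from P, ejecting 1. So w(1) = 1. P is now [].

So w = 1 6 7 4 3 2 5.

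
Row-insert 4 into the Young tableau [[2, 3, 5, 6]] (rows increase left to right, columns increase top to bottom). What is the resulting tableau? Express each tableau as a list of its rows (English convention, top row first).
In row 1, 4 replaces 5 (the leftmost entry greater than 4); 5 is bumped to row 2. 5 starts a new row 2. The new tableau is [[2, 3, 4, 6], [5]].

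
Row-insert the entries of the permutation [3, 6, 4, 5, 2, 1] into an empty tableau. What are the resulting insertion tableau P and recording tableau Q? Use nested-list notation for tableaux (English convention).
Insert each entry of the permutation into P by Schensted row insertion, recording in Q the position of each new cell.

Insert 3: appended to row 1. P = [[3]], Q = [[1]].
Insert 6: appended to row 1. P = [[3, 6]], Q = [[1, 2]].
Insert 4: 4 bumps 6 from row 1; 6 starts row 2. P = [[3, 4], [6]], Q = [[1, 2], [3]].
Insert 5: appended to row 1. P = [[3, 4, 5], [6]], Q = [[1, 2, 4], [3]].
Insert 2: 2 bumps 3 from row 1; 3 bumps 6 from row 2; 6 starts row 3. P = [[2, 4, 5], [3], [6]], Q = [[1, 2, 4], [3], [5]].
Insert 1: 1 bumps 2 from row 1; 2 bumps 3 from row 2; 3 bumps 6 from row 3; 6 starts row 4. P = [[1, 4, 5], [2], [3], [6]], Q = [[1, 2, 4], [3], [5], [6]].

So P = [[1, 4, 5], [2], [3], [6]], Q = [[1, 2, 4], [3], [5], [6]].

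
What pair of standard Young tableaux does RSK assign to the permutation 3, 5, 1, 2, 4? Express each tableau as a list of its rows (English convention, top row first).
P = [[1, 2, 4], [3, 5]], Q = [[1, 2, 5], [3, 4]]

Insert each entry of the permutation into P by Schensted row insertion, recording in Q the position of each new cell.

Insert 3: appended to row 1. P = [[3]].
Insert 5: appended to row 1. P = [[3, 5]].
Insert 1: 1 bumps 3 from row 1; 3 starts row 2. P = [[1, 5], [3]].
Insert 2: 2 bumps 5 from row 1; 5 appends to row 2. P = [[1, 2], [3, 5]].
Insert 4: appended to row 1. P = [[1, 2, 4], [3, 5]].

So P = [[1, 2, 4], [3, 5]], Q = [[1, 2, 5], [3, 4]].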